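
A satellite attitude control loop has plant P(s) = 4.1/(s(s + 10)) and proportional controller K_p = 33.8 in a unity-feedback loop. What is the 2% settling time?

T_s ≈ 0.8 s

Closed-loop characteristic equation: s² + 10s + 138.6 = 0, so ω_n = 11.77 rad/s and ζ = 10/(2·11.77) = 0.4247.
2% settling time T_s ≈ 4/(ζω_n) = 4/5 = 0.8 s.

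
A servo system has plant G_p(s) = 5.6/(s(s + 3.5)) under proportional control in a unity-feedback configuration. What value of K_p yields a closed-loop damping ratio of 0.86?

Closed-loop characteristic equation: s² + 3.5s + K_p·5.6 = 0.
So ω_n = √(5.6K_p) and 2ζω_n = 3.5, giving ζ = 3.5/(2√(5.6K_p)).
Setting ζ = 0.86: √(5.6K_p) = 3.5/(2·0.86) = 2.035, so K_p = 4.141/5.6 = 0.739.

K_p = 0.739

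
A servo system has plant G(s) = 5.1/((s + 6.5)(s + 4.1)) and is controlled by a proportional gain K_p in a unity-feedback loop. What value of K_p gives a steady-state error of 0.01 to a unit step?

For a type-0 loop with proportional control, e_ss = 1/(1 + K_p·G(0)).
G(0) = 0.1914. Require 1/(1 + K_p·0.1914) = 0.01, so 1 + 0.1914·K_p = 100.
K_p = (100 − 1)/0.1914 = 517.

K_p = 517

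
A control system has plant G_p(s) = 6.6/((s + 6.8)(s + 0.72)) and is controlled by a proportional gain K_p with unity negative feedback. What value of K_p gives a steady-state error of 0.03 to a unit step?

The loop is type 0, so e_ss(step) = 1/(1 + K_pos) with K_pos = K_p·G_p(0).
G_p(0) = 1.348. Require 1/(1 + K_p·1.348) = 0.03, so 1 + 1.348·K_p = 33.33.
K_p = (33.33 − 1)/1.348 = 24.

K_p = 24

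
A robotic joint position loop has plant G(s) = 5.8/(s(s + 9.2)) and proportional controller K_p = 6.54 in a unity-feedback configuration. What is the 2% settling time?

Closed-loop characteristic equation: s² + 9.2s + 37.93 = 0, so ω_n = 6.159 rad/s and ζ = 9.2/(2·6.159) = 0.7469.
2% settling time T_s ≈ 4/(ζω_n) = 4/4.6 = 0.87 s.

T_s ≈ 0.87 s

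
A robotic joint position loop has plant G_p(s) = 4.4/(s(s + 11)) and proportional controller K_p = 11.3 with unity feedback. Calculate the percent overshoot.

1.99%

From 1 + K_pG_p(s) = 0: s² + 11s + 49.72 = 0 ⇒ ω_n = 7.051, ζ = 0.78.
%OS = 100·exp(−πζ/√(1−ζ²)) = 100·exp(−π·0.78/√0.3916) = 1.99%.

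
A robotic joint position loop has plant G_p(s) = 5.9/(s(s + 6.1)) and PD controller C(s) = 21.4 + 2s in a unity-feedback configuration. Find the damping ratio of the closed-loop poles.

Forward path: (21.4 + 2s)·5.9/(s(s+6.1)). The closed-loop characteristic equation is s² + (6.1 + 5.9·2)s + 5.9·21.4 = 0.
That is s² + 17.9s + 126.3 = 0, so ω_n = 11.24 rad/s and ζ = 17.9/(2·11.24) = 0.7965.

ζ = 0.797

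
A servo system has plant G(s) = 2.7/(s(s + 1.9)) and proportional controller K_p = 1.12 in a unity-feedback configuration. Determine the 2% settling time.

T_s ≈ 4.21 s

Closed-loop characteristic equation: s² + 1.9s + 3.024 = 0, so ω_n = 1.739 rad/s and ζ = 1.9/(2·1.739) = 0.5463.
2% settling time T_s ≈ 4/(ζω_n) = 4/0.95 = 4.21 s.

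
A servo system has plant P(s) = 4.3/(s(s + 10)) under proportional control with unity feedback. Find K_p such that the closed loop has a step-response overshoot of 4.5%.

K_p = 11.8

From %OS = 100·exp(−πζ/√(1−ζ²)) = 4.5%, ζ = −ln(0.045)/√(π²+ln²(0.045)) = 0.7025.
Characteristic equation s² + 10s + 4.3K_p = 0 gives ζ = 10/(2√(4.3K_p)).
Setting ζ = 0.7025: √(4.3K_p) = 10/(2·0.7025) = 7.117, so K_p = 50.66/4.3 = 11.8.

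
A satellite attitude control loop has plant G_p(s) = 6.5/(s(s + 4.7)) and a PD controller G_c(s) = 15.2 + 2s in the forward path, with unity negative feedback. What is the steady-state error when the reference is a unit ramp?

The loop has one pole at the origin (type 1). Velocity error constant K_v = lim_{s→0} s·G_c(s)G_p(s) = 15.2·6.5/4.7 = 21.02.
Steady-state error to a unit ramp: e_ss = 1/K_v = 0.0476.

0.0476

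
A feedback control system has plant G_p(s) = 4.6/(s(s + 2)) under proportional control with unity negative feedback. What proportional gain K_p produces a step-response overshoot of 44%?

K_p = 3.4

From %OS = 100·exp(−πζ/√(1−ζ²)) = 44%, ζ = −ln(0.44)/√(π²+ln²(0.44)) = 0.2528.
Characteristic equation s² + 2s + 4.6K_p = 0 gives ζ = 2/(2√(4.6K_p)).
Setting ζ = 0.2528: √(4.6K_p) = 2/(2·0.2528) = 3.955, so K_p = 15.64/4.6 = 3.4.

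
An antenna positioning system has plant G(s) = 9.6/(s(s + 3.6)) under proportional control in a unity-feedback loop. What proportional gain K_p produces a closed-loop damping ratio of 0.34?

K_p = 2.92

Closed-loop characteristic equation: s² + 3.6s + K_p·9.6 = 0.
So ω_n = √(9.6K_p) and 2ζω_n = 3.6, giving ζ = 3.6/(2√(9.6K_p)).
Setting ζ = 0.34: √(9.6K_p) = 3.6/(2·0.34) = 5.294, so K_p = 28.03/9.6 = 2.92.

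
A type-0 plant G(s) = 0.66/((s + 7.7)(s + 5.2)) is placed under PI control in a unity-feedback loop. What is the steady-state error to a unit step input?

0

The PI controller's integrator makes the forward path type 1, so e_ss to a step is zero.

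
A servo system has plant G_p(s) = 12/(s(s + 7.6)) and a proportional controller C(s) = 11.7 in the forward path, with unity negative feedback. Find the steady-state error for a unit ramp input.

The loop has one pole at the origin (type 1). Velocity error constant K_v = lim_{s→0} s·C(s)G_p(s) = 11.7·12/7.6 = 18.47.
Steady-state error to a unit ramp: e_ss = 1/K_v = 0.0541.

0.0541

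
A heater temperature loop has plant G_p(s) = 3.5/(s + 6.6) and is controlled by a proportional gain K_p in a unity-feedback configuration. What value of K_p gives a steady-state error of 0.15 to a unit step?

K_p = 10.7

Steady-state error for a unit step on this type-0 loop is 1/(1 + K_p·G_p(0)).
G_p(0) = 0.5303. Require 1/(1 + K_p·0.5303) = 0.15, so 1 + 0.5303·K_p = 6.667.
K_p = (6.667 − 1)/0.5303 = 10.7.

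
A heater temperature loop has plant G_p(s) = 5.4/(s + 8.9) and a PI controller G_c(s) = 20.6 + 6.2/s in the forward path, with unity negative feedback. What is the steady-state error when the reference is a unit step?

0

The open loop G_c(s)G_p(s) has a pole at the origin (type 1), so the static position error constant is infinite and e_ss = 1/(1+∞) = 0.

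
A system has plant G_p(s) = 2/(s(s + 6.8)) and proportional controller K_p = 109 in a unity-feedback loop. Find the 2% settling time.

From 1 + K_pG_p(s) = 0: s² + 6.8s + 218 = 0 ⇒ ω_n = 14.76, ζ = 0.2303.
2% settling time T_s ≈ 4/(ζω_n) = 4/3.4 = 1.18 s.

T_s ≈ 1.18 s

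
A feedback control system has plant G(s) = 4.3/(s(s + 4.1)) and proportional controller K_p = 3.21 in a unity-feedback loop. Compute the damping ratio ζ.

The closed-loop denominator is s(s+4.1) + 3.21·4.3 = s² + 4.1s + 13.8.
So ω_n² = 13.8 ⇒ ω_n = 3.715 rad/s, and ζ = 4.1/(2ω_n) = 0.552.

ζ = 0.552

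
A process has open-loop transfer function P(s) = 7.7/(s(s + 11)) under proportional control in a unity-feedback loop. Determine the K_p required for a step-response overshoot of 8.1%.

From %OS = 100·exp(−πζ/√(1−ζ²)) = 8.1%, ζ = −ln(0.081)/√(π²+ln²(0.081)) = 0.6247.
Characteristic equation s² + 11s + 7.7K_p = 0 gives ζ = 11/(2√(7.7K_p)).
Setting ζ = 0.6247: √(7.7K_p) = 11/(2·0.6247) = 8.804, so K_p = 77.51/7.7 = 10.1.

K_p = 10.1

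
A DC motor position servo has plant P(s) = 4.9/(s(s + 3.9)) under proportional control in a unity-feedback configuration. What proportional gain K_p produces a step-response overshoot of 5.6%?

From %OS = 100·exp(−πζ/√(1−ζ²)) = 5.6%, ζ = −ln(0.056)/√(π²+ln²(0.056)) = 0.6761.
Characteristic equation s² + 3.9s + 4.9K_p = 0 gives ζ = 3.9/(2√(4.9K_p)).
Setting ζ = 0.6761: √(4.9K_p) = 3.9/(2·0.6761) = 2.884, so K_p = 8.32/4.9 = 1.7.

K_p = 1.7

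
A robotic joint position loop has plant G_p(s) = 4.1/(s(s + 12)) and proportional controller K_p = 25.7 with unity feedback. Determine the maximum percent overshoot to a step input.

10.4%

Closed-loop characteristic equation: s² + 12s + 105.4 = 0, so ω_n = 10.26 rad/s and ζ = 12/(2·10.26) = 0.5845.
%OS = 100·exp(−πζ/√(1−ζ²)) = 100·exp(−π·0.5845/√0.6583) = 10.4%.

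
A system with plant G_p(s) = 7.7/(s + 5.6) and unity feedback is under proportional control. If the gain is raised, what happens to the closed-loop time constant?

The closed-loop bandwidth 5.6+K_p·7.7 grows with K_p, so τ shrinks.

decrease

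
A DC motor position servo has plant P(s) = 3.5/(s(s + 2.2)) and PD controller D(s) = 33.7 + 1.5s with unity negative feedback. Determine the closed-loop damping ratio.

ζ = 0.343

Forward path: (33.7 + 1.5s)·3.5/(s(s+2.2)). The closed-loop characteristic equation is s² + (2.2 + 3.5·1.5)s + 3.5·33.7 = 0.
That is s² + 7.45s + 118 = 0, so ω_n = 10.86 rad/s and ζ = 7.45/(2·10.86) = 0.343.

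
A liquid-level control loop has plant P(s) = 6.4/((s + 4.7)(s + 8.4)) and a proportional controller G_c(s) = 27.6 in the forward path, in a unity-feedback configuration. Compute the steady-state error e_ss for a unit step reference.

The loop is type 0. Static position error constant K_pos = G_c(0)·P(0) = 27.6·0.1621 = 4.474.
Steady-state error to a unit step: e_ss = 1/(1+K_pos) = 1/5.474 = 0.183.

0.183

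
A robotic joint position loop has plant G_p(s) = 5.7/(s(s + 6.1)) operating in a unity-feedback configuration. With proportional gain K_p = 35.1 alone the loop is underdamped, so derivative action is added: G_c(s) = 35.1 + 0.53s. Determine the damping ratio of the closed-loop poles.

Forward path: (35.1 + 0.53s)·5.7/(s(s+6.1)). The closed-loop characteristic equation is s² + (6.1 + 5.7·0.53)s + 5.7·35.1 = 0.
That is s² + 9.121s + 200.1 = 0, so ω_n = 14.14 rad/s and ζ = 9.121/(2·14.14) = 0.3224.

ζ = 0.322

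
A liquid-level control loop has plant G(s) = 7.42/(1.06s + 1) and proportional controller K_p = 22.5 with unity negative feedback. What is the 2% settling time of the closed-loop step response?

Closed loop: T(s) = K_p·G/(1+K_p·G) = 166.9/(1.06s + 1 + 166.9), with pole at s = −(1 + 166.9)/1.06 = −158.4.
τ = 1/158.4 = 0.006311 s, so 2% settling time ≈ 4τ = 0.0252 s.

T_s ≈ 0.0252 s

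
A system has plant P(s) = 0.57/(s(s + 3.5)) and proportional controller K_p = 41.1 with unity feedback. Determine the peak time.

The closed-loop denominator s² + 3.5s + 23.43 gives ω_n = √23.43 = 4.84 and ζ = 3.5/(2ω_n) = 0.3616.
Damped frequency ω_d = ω_n√(1−ζ²) = 4.513 rad/s, so peak time T_p = π/ω_d = 0.696 s.

T_p = 0.696 s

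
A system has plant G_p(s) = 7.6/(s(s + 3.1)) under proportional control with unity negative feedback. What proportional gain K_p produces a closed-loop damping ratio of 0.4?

K_p = 1.98

Closed-loop characteristic equation: s² + 3.1s + K_p·7.6 = 0.
So ω_n = √(7.6K_p) and 2ζω_n = 3.1, giving ζ = 3.1/(2√(7.6K_p)).
Setting ζ = 0.4: √(7.6K_p) = 3.1/(2·0.4) = 3.875, so K_p = 15.02/7.6 = 1.98.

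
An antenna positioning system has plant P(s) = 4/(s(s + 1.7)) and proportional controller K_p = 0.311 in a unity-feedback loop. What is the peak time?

The closed-loop denominator s² + 1.7s + 1.244 gives ω_n = √1.244 = 1.115 and ζ = 1.7/(2ω_n) = 0.7621.
Damped frequency ω_d = ω_n√(1−ζ²) = 0.7221 rad/s, so peak time T_p = π/ω_d = 4.35 s.

T_p = 4.35 s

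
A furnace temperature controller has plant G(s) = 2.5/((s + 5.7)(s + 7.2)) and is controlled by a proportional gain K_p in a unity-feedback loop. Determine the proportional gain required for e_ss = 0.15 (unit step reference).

The loop is type 0, so e_ss(step) = 1/(1 + K_pos) with K_pos = K_p·G(0).
G(0) = 0.06092. Require 1/(1 + K_p·0.06092) = 0.15, so 1 + 0.06092·K_p = 6.667.
K_p = (6.667 − 1)/0.06092 = 93.

K_p = 93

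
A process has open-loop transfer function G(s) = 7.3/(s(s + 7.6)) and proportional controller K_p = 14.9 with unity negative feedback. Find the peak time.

The closed-loop denominator s² + 7.6s + 108.8 gives ω_n = √108.8 = 10.43 and ζ = 7.6/(2ω_n) = 0.3644.
Damped frequency ω_d = ω_n√(1−ζ²) = 9.712 rad/s, so peak time T_p = π/ω_d = 0.323 s.

T_p = 0.323 s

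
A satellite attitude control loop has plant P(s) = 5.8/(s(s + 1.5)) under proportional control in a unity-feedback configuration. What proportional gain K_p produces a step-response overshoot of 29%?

K_p = 0.722

From %OS = 100·exp(−πζ/√(1−ζ²)) = 29%, ζ = −ln(0.29)/√(π²+ln²(0.29)) = 0.3666.
Characteristic equation s² + 1.5s + 5.8K_p = 0 gives ζ = 1.5/(2√(5.8K_p)).
Setting ζ = 0.3666: √(5.8K_p) = 1.5/(2·0.3666) = 2.046, so K_p = 4.186/5.8 = 0.722.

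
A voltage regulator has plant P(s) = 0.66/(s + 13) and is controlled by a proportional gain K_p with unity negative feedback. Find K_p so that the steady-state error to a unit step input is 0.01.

For a type-0 loop with proportional control, e_ss = 1/(1 + K_p·P(0)).
P(0) = 0.05077. Require 1/(1 + K_p·0.05077) = 0.01, so 1 + 0.05077·K_p = 100.
K_p = (100 − 1)/0.05077 = 1950.

K_p = 1950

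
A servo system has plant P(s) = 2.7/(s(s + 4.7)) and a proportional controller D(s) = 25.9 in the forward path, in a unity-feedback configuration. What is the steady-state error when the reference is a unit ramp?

The loop has one pole at the origin (type 1). Velocity error constant K_v = lim_{s→0} s·D(s)P(s) = 25.9·2.7/4.7 = 14.88.
Steady-state error to a unit ramp: e_ss = 1/K_v = 0.0672.

0.0672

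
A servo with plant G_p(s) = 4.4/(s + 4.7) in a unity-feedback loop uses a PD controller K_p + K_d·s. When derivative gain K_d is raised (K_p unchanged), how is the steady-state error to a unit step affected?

unchanged

At s = 0 the derivative term contributes nothing: C(0) = K_p regardless of K_d, so K_pos = K_p·G_p(0) and e_ss are unchanged.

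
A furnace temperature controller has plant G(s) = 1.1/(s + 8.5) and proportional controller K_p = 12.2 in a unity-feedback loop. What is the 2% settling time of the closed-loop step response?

Closed-loop transfer function: T(s) = K_p·G(s)/(1 + K_p·G(s)) = 13.42/(s + 8.5 + 13.42) = 13.42/(s + 21.92).
Time constant τ = 1/21.92 = 0.04562 s, so the 2% settling time is about 4τ = 0.182 s.

T_s ≈ 0.182 s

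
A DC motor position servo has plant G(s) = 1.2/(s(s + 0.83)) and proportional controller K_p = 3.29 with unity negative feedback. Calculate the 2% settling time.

The closed-loop denominator s² + 0.83s + 3.948 gives ω_n = √3.948 = 1.987 and ζ = 0.83/(2ω_n) = 0.2089.
2% settling time T_s ≈ 4/(ζω_n) = 4/0.415 = 9.64 s.

T_s ≈ 9.64 s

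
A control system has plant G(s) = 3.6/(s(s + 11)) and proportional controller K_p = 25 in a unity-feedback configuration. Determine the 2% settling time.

Closed-loop characteristic equation: s² + 11s + 90 = 0, so ω_n = 9.487 rad/s and ζ = 11/(2·9.487) = 0.5798.
2% settling time T_s ≈ 4/(ζω_n) = 4/5.5 = 0.727 s.

T_s ≈ 0.727 s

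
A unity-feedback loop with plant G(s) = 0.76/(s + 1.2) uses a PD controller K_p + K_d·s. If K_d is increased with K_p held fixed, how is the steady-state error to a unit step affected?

K_d affects only the transient (the s-coefficient); the DC loop gain, and hence e_ss, depends only on K_p.

unchanged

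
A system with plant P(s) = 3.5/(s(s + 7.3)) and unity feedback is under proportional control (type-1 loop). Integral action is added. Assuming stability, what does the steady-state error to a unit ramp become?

0

The integrator raises the loop to type 2, so K_v → ∞ and e_ss to a ramp is zero.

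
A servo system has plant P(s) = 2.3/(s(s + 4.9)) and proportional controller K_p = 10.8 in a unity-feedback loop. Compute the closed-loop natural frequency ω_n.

1 + K_p·P(s) = 0 gives s² + 4.9s + 24.84 = 0.
Matching s² + 2ζω_n s + ω_n²: ω_n = √24.84 = 4.984 rad/s and 2ζω_n = 4.9, so ζ = 4.9/(2·4.984) = 0.492.

ω_n = 4.98 rad/s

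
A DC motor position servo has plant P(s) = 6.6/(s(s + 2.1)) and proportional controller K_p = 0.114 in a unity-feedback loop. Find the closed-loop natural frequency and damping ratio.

The closed-loop denominator is s(s+2.1) + 0.114·6.6 = s² + 2.1s + 0.7524.
So ω_n² = 0.7524 ⇒ ω_n = 0.8674 rad/s, and ζ = 2.1/(2ω_n) = 1.21.

ω_n = 0.867 rad/s, ζ = 1.21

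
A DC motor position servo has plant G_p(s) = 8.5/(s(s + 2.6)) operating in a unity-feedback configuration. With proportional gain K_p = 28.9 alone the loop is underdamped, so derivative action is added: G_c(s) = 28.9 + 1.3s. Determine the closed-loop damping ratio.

ζ = 0.435

Forward path: (28.9 + 1.3s)·8.5/(s(s+2.6)). The closed-loop characteristic equation is s² + (2.6 + 8.5·1.3)s + 8.5·28.9 = 0.
That is s² + 13.65s + 245.6 = 0, so ω_n = 15.67 rad/s and ζ = 13.65/(2·15.67) = 0.4355.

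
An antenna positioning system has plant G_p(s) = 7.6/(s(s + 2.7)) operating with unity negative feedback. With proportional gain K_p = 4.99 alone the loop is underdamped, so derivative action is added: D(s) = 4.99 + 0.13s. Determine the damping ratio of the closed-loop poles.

ζ = 0.299

Forward path: (4.99 + 0.13s)·7.6/(s(s+2.7)). The closed-loop characteristic equation is s² + (2.7 + 7.6·0.13)s + 7.6·4.99 = 0.
That is s² + 3.688s + 37.92 = 0, so ω_n = 6.158 rad/s and ζ = 3.688/(2·6.158) = 0.2994.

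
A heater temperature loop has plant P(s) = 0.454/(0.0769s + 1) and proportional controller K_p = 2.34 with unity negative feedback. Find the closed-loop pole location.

s = -26.82

Closed loop: T(s) = K_p·P/(1+K_p·P) = 1.062/(0.0769s + 1 + 1.062), with pole at s = −(1 + 1.062)/0.0769 = −26.82.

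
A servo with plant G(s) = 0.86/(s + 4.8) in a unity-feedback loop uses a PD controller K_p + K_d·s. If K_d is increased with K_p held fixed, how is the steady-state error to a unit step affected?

unchanged

K_d affects only the transient (the s-coefficient); the DC loop gain, and hence e_ss, depends only on K_p.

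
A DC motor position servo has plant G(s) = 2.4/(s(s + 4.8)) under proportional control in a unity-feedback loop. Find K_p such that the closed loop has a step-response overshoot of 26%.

K_p = 15.5

From %OS = 100·exp(−πζ/√(1−ζ²)) = 26%, ζ = −ln(0.26)/√(π²+ln²(0.26)) = 0.3941.
Characteristic equation s² + 4.8s + 2.4K_p = 0 gives ζ = 4.8/(2√(2.4K_p)).
Setting ζ = 0.3941: √(2.4K_p) = 4.8/(2·0.3941) = 6.09, so K_p = 37.09/2.4 = 15.5.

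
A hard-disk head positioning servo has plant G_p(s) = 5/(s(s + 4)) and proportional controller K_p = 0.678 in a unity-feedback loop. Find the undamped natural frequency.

1 + K_p·G_p(s) = 0 gives s² + 4s + 3.39 = 0.
So ω_n² = 3.39 ⇒ ω_n = 1.841 rad/s, and ζ = 4/(2ω_n) = 1.09.

ω_n = 1.84 rad/s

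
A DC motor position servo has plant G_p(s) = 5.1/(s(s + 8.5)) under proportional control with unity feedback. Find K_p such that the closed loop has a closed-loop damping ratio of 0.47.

K_p = 16

Closed-loop characteristic equation: s² + 8.5s + K_p·5.1 = 0.
So ω_n = √(5.1K_p) and 2ζω_n = 8.5, giving ζ = 8.5/(2√(5.1K_p)).
Setting ζ = 0.47: √(5.1K_p) = 8.5/(2·0.47) = 9.043, so K_p = 81.77/5.1 = 16.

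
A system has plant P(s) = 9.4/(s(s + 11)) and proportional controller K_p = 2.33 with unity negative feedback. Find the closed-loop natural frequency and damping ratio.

The closed-loop denominator is s(s+11) + 2.33·9.4 = s² + 11s + 21.9.
So ω_n² = 21.9 ⇒ ω_n = 4.68 rad/s, and ζ = 11/(2ω_n) = 1.18.

ω_n = 4.68 rad/s, ζ = 1.18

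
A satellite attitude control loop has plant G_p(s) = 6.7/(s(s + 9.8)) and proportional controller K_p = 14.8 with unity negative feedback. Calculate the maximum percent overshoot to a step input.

16.9%

From 1 + K_pG_p(s) = 0: s² + 9.8s + 99.16 = 0 ⇒ ω_n = 9.958, ζ = 0.4921.
%OS = 100·exp(−πζ/√(1−ζ²)) = 100·exp(−π·0.4921/√0.7579) = 16.9%.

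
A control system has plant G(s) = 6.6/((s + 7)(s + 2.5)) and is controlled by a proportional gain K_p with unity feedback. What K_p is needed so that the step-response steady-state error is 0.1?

K_p = 23.9

Steady-state error for a unit step on this type-0 loop is 1/(1 + K_p·G(0)).
G(0) = 0.3771. Require 1/(1 + K_p·0.3771) = 0.1, so 1 + 0.3771·K_p = 10.
K_p = (10 − 1)/0.3771 = 23.9.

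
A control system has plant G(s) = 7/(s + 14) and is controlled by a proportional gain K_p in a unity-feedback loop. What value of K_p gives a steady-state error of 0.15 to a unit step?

For a type-0 loop with proportional control, e_ss = 1/(1 + K_p·G(0)).
G(0) = 0.5. Require 1/(1 + K_p·0.5) = 0.15, so 1 + 0.5·K_p = 6.667.
K_p = (6.667 − 1)/0.5 = 11.3.

K_p = 11.3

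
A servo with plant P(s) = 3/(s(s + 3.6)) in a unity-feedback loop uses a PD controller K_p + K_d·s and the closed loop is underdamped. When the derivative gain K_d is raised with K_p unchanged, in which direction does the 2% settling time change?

decrease

Characteristic equation s² + (3.6 + 3K_d)s + 3K_p = 0: raising K_d increases ζω_n = (3.6+3K_d)/2 while the loop stays underdamped, so T_s ≈ 4/(ζω_n) decreases.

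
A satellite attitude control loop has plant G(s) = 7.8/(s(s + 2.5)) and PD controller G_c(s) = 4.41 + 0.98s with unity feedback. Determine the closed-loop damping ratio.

Forward path: (4.41 + 0.98s)·7.8/(s(s+2.5)). The closed-loop characteristic equation is s² + (2.5 + 7.8·0.98)s + 7.8·4.41 = 0.
That is s² + 10.14s + 34.4 = 0, so ω_n = 5.865 rad/s and ζ = 10.14/(2·5.865) = 0.8648.

ζ = 0.865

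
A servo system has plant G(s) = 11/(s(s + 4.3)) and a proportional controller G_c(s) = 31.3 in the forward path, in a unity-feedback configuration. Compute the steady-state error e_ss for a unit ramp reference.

The loop has one pole at the origin (type 1). Velocity error constant K_v = lim_{s→0} s·G_c(s)G(s) = 31.3·11/4.3 = 80.07.
Steady-state error to a unit ramp: e_ss = 1/K_v = 0.0125.

0.0125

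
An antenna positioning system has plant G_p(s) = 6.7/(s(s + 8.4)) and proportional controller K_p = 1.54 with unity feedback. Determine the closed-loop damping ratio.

ζ = 1.31

1 + K_p·G_p(s) = 0 gives s² + 8.4s + 10.32 = 0.
So ω_n² = 10.32 ⇒ ω_n = 3.212 rad/s, and ζ = 8.4/(2ω_n) = 1.31.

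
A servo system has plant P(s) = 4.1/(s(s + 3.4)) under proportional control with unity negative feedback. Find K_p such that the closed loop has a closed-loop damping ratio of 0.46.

Closed-loop characteristic equation: s² + 3.4s + K_p·4.1 = 0.
So ω_n = √(4.1K_p) and 2ζω_n = 3.4, giving ζ = 3.4/(2√(4.1K_p)).
Setting ζ = 0.46: √(4.1K_p) = 3.4/(2·0.46) = 3.696, so K_p = 13.66/4.1 = 3.33.

K_p = 3.33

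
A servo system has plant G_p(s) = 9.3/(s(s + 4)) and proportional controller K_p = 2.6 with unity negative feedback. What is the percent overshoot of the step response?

Closed-loop characteristic equation: s² + 4s + 24.18 = 0, so ω_n = 4.917 rad/s and ζ = 4/(2·4.917) = 0.4067.
%OS = 100·exp(−πζ/√(1−ζ²)) = 100·exp(−π·0.4067/√0.8346) = 24.7%.

24.7%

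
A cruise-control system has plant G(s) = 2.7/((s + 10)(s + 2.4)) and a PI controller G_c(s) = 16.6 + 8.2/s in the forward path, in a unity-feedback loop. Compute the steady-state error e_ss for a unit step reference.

The open loop G_c(s)G(s) has a pole at the origin (type 1), so the static position error constant is infinite and e_ss = 1/(1+∞) = 0.

0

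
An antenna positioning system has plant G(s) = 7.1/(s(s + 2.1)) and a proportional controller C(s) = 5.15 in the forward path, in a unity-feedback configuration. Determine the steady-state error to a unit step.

0

The open loop C(s)G(s) has a pole at the origin (type 1), so the static position error constant is infinite and e_ss = 1/(1+∞) = 0.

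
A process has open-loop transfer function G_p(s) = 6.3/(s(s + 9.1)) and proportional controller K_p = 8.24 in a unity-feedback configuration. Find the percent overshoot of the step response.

7.74%

From 1 + K_pG_p(s) = 0: s² + 9.1s + 51.91 = 0 ⇒ ω_n = 7.205, ζ = 0.6315.
%OS = 100·exp(−πζ/√(1−ζ²)) = 100·exp(−π·0.6315/√0.6012) = 7.74%.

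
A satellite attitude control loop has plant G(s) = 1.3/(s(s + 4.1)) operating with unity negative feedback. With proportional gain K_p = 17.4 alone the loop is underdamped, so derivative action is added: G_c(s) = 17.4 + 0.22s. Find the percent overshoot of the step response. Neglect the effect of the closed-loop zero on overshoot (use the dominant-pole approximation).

Forward path: (17.4 + 0.22s)·1.3/(s(s+4.1)). The closed-loop characteristic equation is s² + (4.1 + 1.3·0.22)s + 1.3·17.4 = 0.
That is s² + 4.386s + 22.62 = 0, so ω_n = 4.756 rad/s and ζ = 4.386/(2·4.756) = 0.4611.
%OS = 100·exp(−πζ/√(1−ζ²)) = 19.5%.

19.5%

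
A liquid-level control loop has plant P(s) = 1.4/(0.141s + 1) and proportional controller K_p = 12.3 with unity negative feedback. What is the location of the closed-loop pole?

s = -129.2

Closed loop: T(s) = K_p·P/(1+K_p·P) = 17.22/(0.141s + 1 + 17.22), with pole at s = −(1 + 17.22)/0.141 = −129.2.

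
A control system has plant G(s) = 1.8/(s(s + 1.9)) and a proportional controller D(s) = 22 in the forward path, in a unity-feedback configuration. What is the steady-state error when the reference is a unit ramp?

0.048

The loop has one pole at the origin (type 1). Velocity error constant K_v = lim_{s→0} s·D(s)G(s) = 22·1.8/1.9 = 20.84.
Steady-state error to a unit ramp: e_ss = 1/K_v = 0.048.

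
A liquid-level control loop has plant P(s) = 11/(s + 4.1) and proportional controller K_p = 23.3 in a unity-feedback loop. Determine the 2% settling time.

Closed-loop transfer function: T(s) = K_p·P(s)/(1 + K_p·P(s)) = 256.3/(s + 4.1 + 256.3) = 256.3/(s + 260.4).
Time constant τ = 1/260.4 = 0.00384 s, so the 2% settling time is about 4τ = 0.0154 s.

T_s ≈ 0.0154 s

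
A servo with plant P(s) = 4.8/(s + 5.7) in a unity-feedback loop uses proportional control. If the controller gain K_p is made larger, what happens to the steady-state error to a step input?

decrease

The position error constant K_pos = K_p·P(0) grows with K_p, and e_ss = 1/(1+K_pos) falls.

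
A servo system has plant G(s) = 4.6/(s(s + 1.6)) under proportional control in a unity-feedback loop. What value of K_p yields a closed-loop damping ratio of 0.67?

K_p = 0.31

Closed-loop characteristic equation: s² + 1.6s + K_p·4.6 = 0.
So ω_n = √(4.6K_p) and 2ζω_n = 1.6, giving ζ = 1.6/(2√(4.6K_p)).
Setting ζ = 0.67: √(4.6K_p) = 1.6/(2·0.67) = 1.194, so K_p = 1.426/4.6 = 0.31.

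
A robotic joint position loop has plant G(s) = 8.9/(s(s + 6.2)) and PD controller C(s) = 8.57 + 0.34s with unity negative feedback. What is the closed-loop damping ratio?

Forward path: (8.57 + 0.34s)·8.9/(s(s+6.2)). The closed-loop characteristic equation is s² + (6.2 + 8.9·0.34)s + 8.9·8.57 = 0.
That is s² + 9.226s + 76.27 = 0, so ω_n = 8.733 rad/s and ζ = 9.226/(2·8.733) = 0.5282.

ζ = 0.528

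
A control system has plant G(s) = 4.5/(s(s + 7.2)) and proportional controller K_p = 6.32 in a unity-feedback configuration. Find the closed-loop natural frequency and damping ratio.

The closed-loop denominator is s(s+7.2) + 6.32·4.5 = s² + 7.2s + 28.44.
So ω_n² = 28.44 ⇒ ω_n = 5.333 rad/s, and ζ = 7.2/(2ω_n) = 0.675.

ω_n = 5.33 rad/s, ζ = 0.675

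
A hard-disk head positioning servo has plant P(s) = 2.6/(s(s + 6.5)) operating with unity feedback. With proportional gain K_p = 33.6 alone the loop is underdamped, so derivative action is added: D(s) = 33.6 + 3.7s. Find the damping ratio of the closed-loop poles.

Forward path: (33.6 + 3.7s)·2.6/(s(s+6.5)). The closed-loop characteristic equation is s² + (6.5 + 2.6·3.7)s + 2.6·33.6 = 0.
That is s² + 16.12s + 87.36 = 0, so ω_n = 9.347 rad/s and ζ = 16.12/(2·9.347) = 0.8623.

ζ = 0.862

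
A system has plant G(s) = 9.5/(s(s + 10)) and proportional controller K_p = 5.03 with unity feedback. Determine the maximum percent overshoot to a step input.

3.72%

The closed-loop denominator s² + 10s + 47.79 gives ω_n = √47.79 = 6.913 and ζ = 10/(2ω_n) = 0.7233.
%OS = 100·exp(−πζ/√(1−ζ²)) = 100·exp(−π·0.7233/√0.4768) = 3.72%.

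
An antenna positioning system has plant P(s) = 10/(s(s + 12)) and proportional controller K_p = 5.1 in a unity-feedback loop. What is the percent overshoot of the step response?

From 1 + K_pP(s) = 0: s² + 12s + 51 = 0 ⇒ ω_n = 7.141, ζ = 0.8402.
%OS = 100·exp(−πζ/√(1−ζ²)) = 100·exp(−π·0.8402/√0.2941) = 0.77%.

0.77%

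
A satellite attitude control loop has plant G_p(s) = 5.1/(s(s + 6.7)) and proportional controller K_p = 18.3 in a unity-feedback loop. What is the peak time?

From 1 + K_pG_p(s) = 0: s² + 6.7s + 93.33 = 0 ⇒ ω_n = 9.661, ζ = 0.3468.
Damped frequency ω_d = ω_n√(1−ζ²) = 9.061 rad/s, so peak time T_p = π/ω_d = 0.347 s.

T_p = 0.347 s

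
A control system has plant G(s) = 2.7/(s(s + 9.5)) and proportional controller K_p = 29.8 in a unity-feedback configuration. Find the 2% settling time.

T_s ≈ 0.842 s

From 1 + K_pG(s) = 0: s² + 9.5s + 80.46 = 0 ⇒ ω_n = 8.97, ζ = 0.5295.
2% settling time T_s ≈ 4/(ζω_n) = 4/4.75 = 0.842 s.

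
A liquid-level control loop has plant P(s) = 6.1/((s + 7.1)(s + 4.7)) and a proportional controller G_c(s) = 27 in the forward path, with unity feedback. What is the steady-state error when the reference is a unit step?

The loop is type 0. Static position error constant K_pos = G_c(0)·P(0) = 27·0.1828 = 4.936.
Steady-state error to a unit step: e_ss = 1/(1+K_pos) = 1/5.936 = 0.168.

0.168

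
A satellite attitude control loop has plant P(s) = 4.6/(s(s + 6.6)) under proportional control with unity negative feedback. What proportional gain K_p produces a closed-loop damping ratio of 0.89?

K_p = 2.99

Closed-loop characteristic equation: s² + 6.6s + K_p·4.6 = 0.
So ω_n = √(4.6K_p) and 2ζω_n = 6.6, giving ζ = 6.6/(2√(4.6K_p)).
Setting ζ = 0.89: √(4.6K_p) = 6.6/(2·0.89) = 3.708, so K_p = 13.75/4.6 = 2.99.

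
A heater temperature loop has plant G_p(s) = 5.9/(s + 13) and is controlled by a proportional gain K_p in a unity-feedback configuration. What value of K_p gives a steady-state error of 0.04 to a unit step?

K_p = 52.9

Steady-state error for a unit step on this type-0 loop is 1/(1 + K_p·G_p(0)).
G_p(0) = 0.4538. Require 1/(1 + K_p·0.4538) = 0.04, so 1 + 0.4538·K_p = 25.
K_p = (25 − 1)/0.4538 = 52.9.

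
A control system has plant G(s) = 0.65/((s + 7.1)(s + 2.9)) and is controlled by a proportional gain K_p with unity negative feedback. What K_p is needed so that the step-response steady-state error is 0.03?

K_p = 1020

The loop is type 0, so e_ss(step) = 1/(1 + K_pos) with K_pos = K_p·G(0).
G(0) = 0.03157. Require 1/(1 + K_p·0.03157) = 0.03, so 1 + 0.03157·K_p = 33.33.
K_p = (33.33 − 1)/0.03157 = 1020.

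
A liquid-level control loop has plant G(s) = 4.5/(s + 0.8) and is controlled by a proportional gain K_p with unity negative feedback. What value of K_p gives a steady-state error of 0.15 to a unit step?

K_p = 1.01

Steady-state error for a unit step on this type-0 loop is 1/(1 + K_p·G(0)).
G(0) = 5.625. Require 1/(1 + K_p·5.625) = 0.15, so 1 + 5.625·K_p = 6.667.
K_p = (6.667 − 1)/5.625 = 1.01.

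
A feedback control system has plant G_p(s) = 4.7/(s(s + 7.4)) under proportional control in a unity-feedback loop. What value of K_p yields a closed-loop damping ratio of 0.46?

Closed-loop characteristic equation: s² + 7.4s + K_p·4.7 = 0.
So ω_n = √(4.7K_p) and 2ζω_n = 7.4, giving ζ = 7.4/(2√(4.7K_p)).
Setting ζ = 0.46: √(4.7K_p) = 7.4/(2·0.46) = 8.043, so K_p = 64.7/4.7 = 13.8.

K_p = 13.8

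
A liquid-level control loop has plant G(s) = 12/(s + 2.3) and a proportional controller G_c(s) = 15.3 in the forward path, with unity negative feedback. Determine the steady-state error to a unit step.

The loop is type 0. Static position error constant K_pos = G_c(0)·G(0) = 15.3·5.217 = 79.83.
Steady-state error to a unit step: e_ss = 1/(1+K_pos) = 1/80.83 = 0.0124.

0.0124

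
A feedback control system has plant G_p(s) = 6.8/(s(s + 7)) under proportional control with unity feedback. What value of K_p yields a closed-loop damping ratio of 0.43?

K_p = 9.74

Closed-loop characteristic equation: s² + 7s + K_p·6.8 = 0.
So ω_n = √(6.8K_p) and 2ζω_n = 7, giving ζ = 7/(2√(6.8K_p)).
Setting ζ = 0.43: √(6.8K_p) = 7/(2·0.43) = 8.14, so K_p = 66.25/6.8 = 9.74.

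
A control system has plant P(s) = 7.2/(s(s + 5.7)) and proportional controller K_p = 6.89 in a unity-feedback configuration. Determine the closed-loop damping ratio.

The closed-loop denominator is s(s+5.7) + 6.89·7.2 = s² + 5.7s + 49.61.
So ω_n² = 49.61 ⇒ ω_n = 7.043 rad/s, and ζ = 5.7/(2ω_n) = 0.405.

ζ = 0.405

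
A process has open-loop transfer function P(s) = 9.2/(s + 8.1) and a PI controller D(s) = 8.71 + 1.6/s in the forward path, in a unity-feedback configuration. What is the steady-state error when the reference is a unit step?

The open loop D(s)P(s) has a pole at the origin (type 1), so the static position error constant is infinite and e_ss = 1/(1+∞) = 0.

0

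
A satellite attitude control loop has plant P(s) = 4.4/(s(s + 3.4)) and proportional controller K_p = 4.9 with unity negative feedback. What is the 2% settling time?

T_s ≈ 2.35 s

From 1 + K_pP(s) = 0: s² + 3.4s + 21.56 = 0 ⇒ ω_n = 4.643, ζ = 0.3661.
2% settling time T_s ≈ 4/(ζω_n) = 4/1.7 = 2.35 s.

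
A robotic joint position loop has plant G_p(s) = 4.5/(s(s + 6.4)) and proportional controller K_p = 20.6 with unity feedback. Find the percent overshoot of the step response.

33.1%

The closed-loop denominator s² + 6.4s + 92.7 gives ω_n = √92.7 = 9.628 and ζ = 6.4/(2ω_n) = 0.3324.
%OS = 100·exp(−πζ/√(1−ζ²)) = 100·exp(−π·0.3324/√0.8895) = 33.1%.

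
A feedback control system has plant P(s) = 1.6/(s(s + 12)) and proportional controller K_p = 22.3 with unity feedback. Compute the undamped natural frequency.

ω_n = 5.97 rad/s

With unity feedback the closed-loop characteristic equation is s² + 12s + 22.3·1.6 = s² + 12s + 35.68 = 0.
So ω_n² = 35.68 ⇒ ω_n = 5.973 rad/s, and ζ = 12/(2ω_n) = 1.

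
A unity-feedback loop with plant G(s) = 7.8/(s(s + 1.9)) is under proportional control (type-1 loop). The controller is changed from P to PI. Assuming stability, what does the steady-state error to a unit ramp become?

0

The integrator raises the loop to type 2, so K_v → ∞ and e_ss to a ramp is zero.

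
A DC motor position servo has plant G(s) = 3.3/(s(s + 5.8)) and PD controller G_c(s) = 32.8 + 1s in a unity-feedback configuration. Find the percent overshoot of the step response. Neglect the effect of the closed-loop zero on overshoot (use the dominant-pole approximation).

Forward path: (32.8 + 1s)·3.3/(s(s+5.8)). The closed-loop characteristic equation is s² + (5.8 + 3.3·1)s + 3.3·32.8 = 0.
That is s² + 9.1s + 108.2 = 0, so ω_n = 10.4 rad/s and ζ = 9.1/(2·10.4) = 0.4373.
%OS = 100·exp(−πζ/√(1−ζ²)) = 21.7%.

21.7%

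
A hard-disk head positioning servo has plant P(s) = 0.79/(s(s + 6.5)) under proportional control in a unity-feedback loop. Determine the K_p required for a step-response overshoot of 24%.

From %OS = 100·exp(−πζ/√(1−ζ²)) = 24%, ζ = −ln(0.24)/√(π²+ln²(0.24)) = 0.4136.
Characteristic equation s² + 6.5s + 0.79K_p = 0 gives ζ = 6.5/(2√(0.79K_p)).
Setting ζ = 0.4136: √(0.79K_p) = 6.5/(2·0.4136) = 7.858, so K_p = 61.75/0.79 = 78.2.

K_p = 78.2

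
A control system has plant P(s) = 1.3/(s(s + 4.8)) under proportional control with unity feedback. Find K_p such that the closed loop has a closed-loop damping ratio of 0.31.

Closed-loop characteristic equation: s² + 4.8s + K_p·1.3 = 0.
So ω_n = √(1.3K_p) and 2ζω_n = 4.8, giving ζ = 4.8/(2√(1.3K_p)).
Setting ζ = 0.31: √(1.3K_p) = 4.8/(2·0.31) = 7.742, so K_p = 59.94/1.3 = 46.1.

K_p = 46.1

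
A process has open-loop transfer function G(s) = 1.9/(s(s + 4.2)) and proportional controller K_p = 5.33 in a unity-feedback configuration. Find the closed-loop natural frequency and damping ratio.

ω_n = 3.18 rad/s, ζ = 0.66

1 + K_p·G(s) = 0 gives s² + 4.2s + 10.13 = 0.
So ω_n² = 10.13 ⇒ ω_n = 3.182 rad/s, and ζ = 4.2/(2ω_n) = 0.66.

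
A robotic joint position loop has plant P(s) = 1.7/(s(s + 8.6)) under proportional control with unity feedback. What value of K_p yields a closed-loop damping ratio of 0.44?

K_p = 56.2

Closed-loop characteristic equation: s² + 8.6s + K_p·1.7 = 0.
So ω_n = √(1.7K_p) and 2ζω_n = 8.6, giving ζ = 8.6/(2√(1.7K_p)).
Setting ζ = 0.44: √(1.7K_p) = 8.6/(2·0.44) = 9.773, so K_p = 95.51/1.7 = 56.2.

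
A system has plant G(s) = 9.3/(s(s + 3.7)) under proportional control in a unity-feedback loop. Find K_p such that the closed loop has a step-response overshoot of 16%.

From %OS = 100·exp(−πζ/√(1−ζ²)) = 16%, ζ = −ln(0.16)/√(π²+ln²(0.16)) = 0.5039.
Characteristic equation s² + 3.7s + 9.3K_p = 0 gives ζ = 3.7/(2√(9.3K_p)).
Setting ζ = 0.5039: √(9.3K_p) = 3.7/(2·0.5039) = 3.672, so K_p = 13.48/9.3 = 1.45.

K_p = 1.45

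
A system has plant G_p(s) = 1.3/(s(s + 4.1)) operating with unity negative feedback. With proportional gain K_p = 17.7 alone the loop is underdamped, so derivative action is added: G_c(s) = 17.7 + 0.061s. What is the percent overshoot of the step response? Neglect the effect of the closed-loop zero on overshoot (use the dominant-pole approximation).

21.9%

Forward path: (17.7 + 0.061s)·1.3/(s(s+4.1)). The closed-loop characteristic equation is s² + (4.1 + 1.3·0.061)s + 1.3·17.7 = 0.
That is s² + 4.179s + 23.01 = 0, so ω_n = 4.797 rad/s and ζ = 4.179/(2·4.797) = 0.4356.
%OS = 100·exp(−πζ/√(1−ζ²)) = 21.9%.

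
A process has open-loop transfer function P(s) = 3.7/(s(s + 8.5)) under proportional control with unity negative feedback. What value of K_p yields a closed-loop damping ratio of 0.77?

Closed-loop characteristic equation: s² + 8.5s + K_p·3.7 = 0.
So ω_n = √(3.7K_p) and 2ζω_n = 8.5, giving ζ = 8.5/(2√(3.7K_p)).
Setting ζ = 0.77: √(3.7K_p) = 8.5/(2·0.77) = 5.519, so K_p = 30.46/3.7 = 8.23.

K_p = 8.23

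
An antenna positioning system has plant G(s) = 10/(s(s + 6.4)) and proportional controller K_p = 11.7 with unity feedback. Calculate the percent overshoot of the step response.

37.8%

From 1 + K_pG(s) = 0: s² + 6.4s + 117 = 0 ⇒ ω_n = 10.82, ζ = 0.2958.
%OS = 100·exp(−πζ/√(1−ζ²)) = 100·exp(−π·0.2958/√0.9125) = 37.8%.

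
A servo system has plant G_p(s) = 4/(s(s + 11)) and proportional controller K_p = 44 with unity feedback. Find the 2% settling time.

Closed-loop characteristic equation: s² + 11s + 176 = 0, so ω_n = 13.27 rad/s and ζ = 11/(2·13.27) = 0.4146.
2% settling time T_s ≈ 4/(ζω_n) = 4/5.5 = 0.727 s.

T_s ≈ 0.727 s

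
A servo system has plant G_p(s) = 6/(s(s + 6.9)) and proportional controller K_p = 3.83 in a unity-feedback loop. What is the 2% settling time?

T_s ≈ 1.16 s

Closed-loop characteristic equation: s² + 6.9s + 22.98 = 0, so ω_n = 4.794 rad/s and ζ = 6.9/(2·4.794) = 0.7197.
2% settling time T_s ≈ 4/(ζω_n) = 4/3.45 = 1.16 s.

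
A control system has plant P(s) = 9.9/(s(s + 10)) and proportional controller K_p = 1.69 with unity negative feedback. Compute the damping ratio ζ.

ζ = 1.22

With unity feedback the closed-loop characteristic equation is s² + 10s + 1.69·9.9 = s² + 10s + 16.73 = 0.
So ω_n² = 16.73 ⇒ ω_n = 4.09 rad/s, and ζ = 10/(2ω_n) = 1.22.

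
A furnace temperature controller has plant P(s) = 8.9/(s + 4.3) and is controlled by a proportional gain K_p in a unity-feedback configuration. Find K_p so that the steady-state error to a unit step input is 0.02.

Steady-state error for a unit step on this type-0 loop is 1/(1 + K_p·P(0)).
P(0) = 2.07. Require 1/(1 + K_p·2.07) = 0.02, so 1 + 2.07·K_p = 50.
K_p = (50 − 1)/2.07 = 23.7.

K_p = 23.7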